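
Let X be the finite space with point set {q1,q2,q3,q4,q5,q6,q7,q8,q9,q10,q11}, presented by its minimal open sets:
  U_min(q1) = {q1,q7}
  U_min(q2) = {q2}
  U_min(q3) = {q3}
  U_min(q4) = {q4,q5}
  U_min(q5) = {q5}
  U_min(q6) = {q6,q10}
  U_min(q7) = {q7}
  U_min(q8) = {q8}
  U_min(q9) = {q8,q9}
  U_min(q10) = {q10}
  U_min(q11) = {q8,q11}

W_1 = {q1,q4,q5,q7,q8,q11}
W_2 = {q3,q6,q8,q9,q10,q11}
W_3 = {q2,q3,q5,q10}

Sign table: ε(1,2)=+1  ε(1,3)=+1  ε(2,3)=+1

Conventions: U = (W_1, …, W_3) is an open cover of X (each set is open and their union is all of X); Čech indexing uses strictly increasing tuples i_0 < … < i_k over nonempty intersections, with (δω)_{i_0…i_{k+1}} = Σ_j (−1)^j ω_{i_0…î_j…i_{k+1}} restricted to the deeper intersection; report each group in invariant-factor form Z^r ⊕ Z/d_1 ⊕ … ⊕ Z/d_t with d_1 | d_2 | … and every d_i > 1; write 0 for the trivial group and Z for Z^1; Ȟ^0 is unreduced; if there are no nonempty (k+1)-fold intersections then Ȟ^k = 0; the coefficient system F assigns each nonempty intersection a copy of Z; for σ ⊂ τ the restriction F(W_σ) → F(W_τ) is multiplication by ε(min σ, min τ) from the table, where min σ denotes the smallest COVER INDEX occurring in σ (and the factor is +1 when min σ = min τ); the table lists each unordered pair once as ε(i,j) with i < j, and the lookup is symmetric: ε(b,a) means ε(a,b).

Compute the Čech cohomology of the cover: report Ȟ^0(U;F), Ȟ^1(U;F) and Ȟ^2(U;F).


Ȟ^0 = Z,  Ȟ^1 = Z,  Ȟ^2 = 0

nerve simplices:
  W12={q8,q11} W13={q5} W23={q3,q10}
C dims 3,3; δ0: rk 2, SNF 1^2
degree 0: 3−2−0 = 1 → Ȟ^0 ≅ Z
degree 1: 3−0−2 = 1 → Ȟ^1 ≅ Z
degree 2: 0−0−0 = 0 → Ȟ^2 ≅ 0


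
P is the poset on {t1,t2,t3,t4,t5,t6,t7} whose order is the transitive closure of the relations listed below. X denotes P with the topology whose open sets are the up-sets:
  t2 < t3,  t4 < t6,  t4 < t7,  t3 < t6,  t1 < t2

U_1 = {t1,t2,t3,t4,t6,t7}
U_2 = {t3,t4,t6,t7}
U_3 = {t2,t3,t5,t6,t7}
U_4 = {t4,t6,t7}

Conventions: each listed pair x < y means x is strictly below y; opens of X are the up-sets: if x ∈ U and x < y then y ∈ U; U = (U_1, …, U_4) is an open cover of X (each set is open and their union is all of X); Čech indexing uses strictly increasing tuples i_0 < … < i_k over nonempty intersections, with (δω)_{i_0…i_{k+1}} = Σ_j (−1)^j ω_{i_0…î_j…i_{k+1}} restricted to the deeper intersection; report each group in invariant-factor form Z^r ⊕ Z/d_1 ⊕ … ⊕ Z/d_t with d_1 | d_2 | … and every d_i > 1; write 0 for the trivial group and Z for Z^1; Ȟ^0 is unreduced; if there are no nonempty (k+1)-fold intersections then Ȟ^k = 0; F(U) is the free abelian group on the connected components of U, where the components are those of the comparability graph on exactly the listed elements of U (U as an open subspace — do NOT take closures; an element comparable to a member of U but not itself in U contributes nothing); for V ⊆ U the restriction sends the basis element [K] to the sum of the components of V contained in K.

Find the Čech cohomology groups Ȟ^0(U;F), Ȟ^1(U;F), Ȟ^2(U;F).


Ȟ^0(U;F) ≅ Z^2, Ȟ^1(U;F) ≅ 0 and Ȟ^2(U;F) ≅ 0

nonempty intersections:
  U12={t3,t4,t6,t7} U13={t2,t3,t6,t7} U14={t4,t6,t7} U23={t3,t6,t7} U24={t4,t6,t7} U34={t6,t7}
  U123={t3,t6,t7} U124={t4,t6,t7} U134={t6,t7} U234={t6,t7}
  U1234={t6,t7}
components per intersection:
  U1: {t1,t2,t3,t4,t6,t7}
  U2: {t3,t4,t6,t7}
  U3: {t2,t3,t6} {t5} {t7}
  U4: {t4,t6,t7}
  U12: {t3,t4,t6,t7}
  U13: {t2,t3,t6} {t7}
  U14: {t4,t6,t7}
  U23: {t3,t6} {t7}
  U24: {t4,t6,t7}
  U34: {t6} {t7}
  U123: {t3,t6} {t7}
  U124: {t4,t6,t7}
  U134: {t6} {t7}
  U234: {t6} {t7}
  U1234: {t6} {t7}
C dims 6,9,7,2; δ0: rk 4, SNF 1^4; δ1: rk 5, SNF 1^5; δ2: rk 2, SNF 1^2
Ȟ^0: (6−4)−0=2 ⇒ Z^2
Ȟ^1: (9−5)−4=0 ⇒ 0
Ȟ^2: (7−2)−5=0 ⇒ 0


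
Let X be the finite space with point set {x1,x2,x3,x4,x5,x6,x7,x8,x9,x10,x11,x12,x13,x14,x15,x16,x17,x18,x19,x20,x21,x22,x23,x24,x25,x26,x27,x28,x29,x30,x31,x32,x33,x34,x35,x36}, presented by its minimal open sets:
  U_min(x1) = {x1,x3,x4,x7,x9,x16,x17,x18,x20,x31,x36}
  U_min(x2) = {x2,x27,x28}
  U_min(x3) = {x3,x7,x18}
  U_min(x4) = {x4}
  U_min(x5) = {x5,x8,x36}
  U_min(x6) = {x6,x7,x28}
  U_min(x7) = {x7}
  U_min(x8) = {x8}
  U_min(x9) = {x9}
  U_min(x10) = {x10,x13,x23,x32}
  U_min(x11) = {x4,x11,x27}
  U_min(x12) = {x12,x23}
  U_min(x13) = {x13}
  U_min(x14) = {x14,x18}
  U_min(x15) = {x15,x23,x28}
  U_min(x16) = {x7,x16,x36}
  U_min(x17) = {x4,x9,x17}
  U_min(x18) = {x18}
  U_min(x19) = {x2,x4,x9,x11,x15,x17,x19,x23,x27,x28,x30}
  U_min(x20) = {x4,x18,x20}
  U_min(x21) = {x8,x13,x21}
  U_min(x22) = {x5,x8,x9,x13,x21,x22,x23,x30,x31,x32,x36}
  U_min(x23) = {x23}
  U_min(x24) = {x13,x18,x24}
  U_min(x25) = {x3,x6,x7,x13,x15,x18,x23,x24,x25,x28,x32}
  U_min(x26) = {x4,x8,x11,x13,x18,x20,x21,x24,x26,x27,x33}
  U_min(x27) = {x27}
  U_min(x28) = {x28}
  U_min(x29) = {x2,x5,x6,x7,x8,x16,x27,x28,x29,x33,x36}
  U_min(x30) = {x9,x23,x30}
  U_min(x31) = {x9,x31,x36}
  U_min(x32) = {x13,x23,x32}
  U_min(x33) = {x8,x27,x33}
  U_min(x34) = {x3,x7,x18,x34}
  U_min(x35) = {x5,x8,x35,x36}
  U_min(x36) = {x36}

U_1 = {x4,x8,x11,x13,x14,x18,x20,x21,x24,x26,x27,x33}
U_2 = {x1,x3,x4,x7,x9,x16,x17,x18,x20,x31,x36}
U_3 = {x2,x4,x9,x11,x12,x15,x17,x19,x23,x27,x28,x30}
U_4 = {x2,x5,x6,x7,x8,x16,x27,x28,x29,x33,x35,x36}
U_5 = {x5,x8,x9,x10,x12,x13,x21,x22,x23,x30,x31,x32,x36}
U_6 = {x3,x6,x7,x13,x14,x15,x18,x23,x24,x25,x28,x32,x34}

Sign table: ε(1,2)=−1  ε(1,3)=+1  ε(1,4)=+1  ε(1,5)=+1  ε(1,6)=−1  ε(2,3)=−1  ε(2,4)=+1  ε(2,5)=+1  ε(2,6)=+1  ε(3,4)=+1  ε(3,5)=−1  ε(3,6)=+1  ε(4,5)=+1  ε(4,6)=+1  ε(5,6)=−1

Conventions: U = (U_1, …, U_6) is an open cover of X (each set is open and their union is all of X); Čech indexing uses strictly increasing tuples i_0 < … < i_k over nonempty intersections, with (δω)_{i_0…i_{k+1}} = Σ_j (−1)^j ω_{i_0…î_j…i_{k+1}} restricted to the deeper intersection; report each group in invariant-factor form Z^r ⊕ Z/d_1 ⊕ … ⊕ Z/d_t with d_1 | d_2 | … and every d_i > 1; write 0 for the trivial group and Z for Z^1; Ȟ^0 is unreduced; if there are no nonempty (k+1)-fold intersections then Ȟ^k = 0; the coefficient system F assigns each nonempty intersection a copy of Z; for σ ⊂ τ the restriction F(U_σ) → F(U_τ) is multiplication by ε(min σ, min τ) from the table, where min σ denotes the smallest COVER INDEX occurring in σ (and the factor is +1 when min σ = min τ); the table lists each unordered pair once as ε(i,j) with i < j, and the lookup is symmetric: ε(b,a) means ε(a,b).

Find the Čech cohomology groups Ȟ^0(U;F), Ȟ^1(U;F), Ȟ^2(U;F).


cover nerve:
  U12={x4,x18,x20} U13={x4,x11,x27} U14={x8,x27,x33} U15={x8,x13,x21} U16={x13,x14,x18,x24} U23={x4,x9,x17} U24={x7,x16,x36} U25={x9,x31,x36} U26={x3,x7,x18} U34={x2,x27,x28} U35={x9,x12,x23,x30} U36={x15,x23,x28} U45={x5,x8,x36} U46={x6,x7,x28} U56={x13,x23,x32}
  U123={x4} U126={x18} U134={x27} U145={x8} U156={x13} U235={x9} U245={x36} U246={x7} U346={x28} U356={x23}
C dims 6,15,10; δ0: rk 6, SNF 1^5·2; δ1: rk 9, SNF 1^9
Ȟ^0: (6−6)−0=0 ⇒ 0
Ȟ^1: (15−9)−6=0 plus torsion [2] ⇒ Z/2
Ȟ^2: (10−0)−9=1 ⇒ Z

Ȟ^0 = 0, Ȟ^1 = Z/2 and Ȟ^2 = Z


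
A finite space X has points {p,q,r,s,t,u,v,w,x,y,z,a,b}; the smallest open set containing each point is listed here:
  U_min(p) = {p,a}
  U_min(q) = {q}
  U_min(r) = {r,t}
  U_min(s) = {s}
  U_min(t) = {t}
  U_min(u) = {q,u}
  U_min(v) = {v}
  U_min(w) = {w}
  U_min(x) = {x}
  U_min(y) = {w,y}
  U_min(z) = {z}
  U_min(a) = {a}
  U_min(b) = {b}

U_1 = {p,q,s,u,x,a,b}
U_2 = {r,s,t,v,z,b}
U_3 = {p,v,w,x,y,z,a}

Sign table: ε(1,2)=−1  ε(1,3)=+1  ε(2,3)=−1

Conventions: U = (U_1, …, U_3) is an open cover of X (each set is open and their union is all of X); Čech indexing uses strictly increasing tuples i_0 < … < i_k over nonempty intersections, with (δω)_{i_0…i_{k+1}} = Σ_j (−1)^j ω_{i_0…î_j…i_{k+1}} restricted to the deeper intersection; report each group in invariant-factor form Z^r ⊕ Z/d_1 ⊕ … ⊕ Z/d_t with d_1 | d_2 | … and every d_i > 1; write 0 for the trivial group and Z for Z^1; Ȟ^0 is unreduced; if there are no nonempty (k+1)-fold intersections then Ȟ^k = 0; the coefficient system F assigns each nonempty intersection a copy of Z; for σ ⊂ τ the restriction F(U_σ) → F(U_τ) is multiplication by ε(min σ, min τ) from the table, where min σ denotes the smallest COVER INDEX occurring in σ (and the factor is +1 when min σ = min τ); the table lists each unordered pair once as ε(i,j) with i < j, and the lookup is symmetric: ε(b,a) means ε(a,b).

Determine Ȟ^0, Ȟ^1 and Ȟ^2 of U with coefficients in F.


cover nerve:
  U12={s,b} U13={p,x,a} U23={v,z}
C dims 3,3; δ0: rk 2, SNF 1^2
Ȟ^0: (3−2)−0=1 ⇒ Z
Ȟ^1: (3−0)−2=1 ⇒ Z
Ȟ^2: (0−0)−0=0 ⇒ 0

Ȟ^0 = Z; Ȟ^1 = Z; Ȟ^2 = 0


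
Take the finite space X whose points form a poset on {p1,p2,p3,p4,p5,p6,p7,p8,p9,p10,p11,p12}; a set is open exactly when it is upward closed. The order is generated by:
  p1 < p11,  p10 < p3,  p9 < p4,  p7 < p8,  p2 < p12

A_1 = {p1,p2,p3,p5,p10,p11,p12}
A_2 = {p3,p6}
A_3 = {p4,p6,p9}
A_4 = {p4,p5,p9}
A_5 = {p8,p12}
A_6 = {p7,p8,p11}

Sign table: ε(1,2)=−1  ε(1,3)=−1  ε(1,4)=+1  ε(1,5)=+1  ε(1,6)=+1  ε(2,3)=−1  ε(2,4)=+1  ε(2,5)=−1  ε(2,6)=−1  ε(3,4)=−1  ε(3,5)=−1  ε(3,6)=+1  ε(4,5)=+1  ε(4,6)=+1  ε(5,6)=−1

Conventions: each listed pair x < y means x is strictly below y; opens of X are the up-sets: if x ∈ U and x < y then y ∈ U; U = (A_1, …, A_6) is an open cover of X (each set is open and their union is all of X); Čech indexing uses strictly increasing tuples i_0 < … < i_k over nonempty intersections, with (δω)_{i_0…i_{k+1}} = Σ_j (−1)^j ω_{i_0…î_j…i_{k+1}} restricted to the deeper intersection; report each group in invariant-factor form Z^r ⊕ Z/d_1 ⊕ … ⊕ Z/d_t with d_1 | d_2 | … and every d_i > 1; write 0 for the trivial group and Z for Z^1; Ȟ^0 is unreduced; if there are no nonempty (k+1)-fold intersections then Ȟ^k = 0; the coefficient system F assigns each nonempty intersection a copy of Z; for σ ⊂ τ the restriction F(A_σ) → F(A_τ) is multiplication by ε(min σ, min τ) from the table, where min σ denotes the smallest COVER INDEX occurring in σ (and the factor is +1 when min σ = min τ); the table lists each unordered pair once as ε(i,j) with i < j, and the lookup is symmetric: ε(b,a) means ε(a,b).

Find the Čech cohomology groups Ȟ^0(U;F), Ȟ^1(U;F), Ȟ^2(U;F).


Ȟ^0 = 0, Ȟ^1 = Z ⊕ Z/2, Ȟ^2 = 0

nerve of the cover:
  A12={p3} A14={p5} A15={p12} A16={p11} A23={p6} A34={p4,p9} A56={p8}
C dims 6,7; δ0: rk 6, SNF 1^5·2
Ȟ^0 = (6 − 6) − 0 = 0, so Ȟ^0 ≅ 0
Ȟ^1 = (7 − 0) − 6 = 1 plus torsion [2], so Ȟ^1 ≅ Z ⊕ Z/2
Ȟ^2 = (0 − 0) − 0 = 0, so Ȟ^2 ≅ 0


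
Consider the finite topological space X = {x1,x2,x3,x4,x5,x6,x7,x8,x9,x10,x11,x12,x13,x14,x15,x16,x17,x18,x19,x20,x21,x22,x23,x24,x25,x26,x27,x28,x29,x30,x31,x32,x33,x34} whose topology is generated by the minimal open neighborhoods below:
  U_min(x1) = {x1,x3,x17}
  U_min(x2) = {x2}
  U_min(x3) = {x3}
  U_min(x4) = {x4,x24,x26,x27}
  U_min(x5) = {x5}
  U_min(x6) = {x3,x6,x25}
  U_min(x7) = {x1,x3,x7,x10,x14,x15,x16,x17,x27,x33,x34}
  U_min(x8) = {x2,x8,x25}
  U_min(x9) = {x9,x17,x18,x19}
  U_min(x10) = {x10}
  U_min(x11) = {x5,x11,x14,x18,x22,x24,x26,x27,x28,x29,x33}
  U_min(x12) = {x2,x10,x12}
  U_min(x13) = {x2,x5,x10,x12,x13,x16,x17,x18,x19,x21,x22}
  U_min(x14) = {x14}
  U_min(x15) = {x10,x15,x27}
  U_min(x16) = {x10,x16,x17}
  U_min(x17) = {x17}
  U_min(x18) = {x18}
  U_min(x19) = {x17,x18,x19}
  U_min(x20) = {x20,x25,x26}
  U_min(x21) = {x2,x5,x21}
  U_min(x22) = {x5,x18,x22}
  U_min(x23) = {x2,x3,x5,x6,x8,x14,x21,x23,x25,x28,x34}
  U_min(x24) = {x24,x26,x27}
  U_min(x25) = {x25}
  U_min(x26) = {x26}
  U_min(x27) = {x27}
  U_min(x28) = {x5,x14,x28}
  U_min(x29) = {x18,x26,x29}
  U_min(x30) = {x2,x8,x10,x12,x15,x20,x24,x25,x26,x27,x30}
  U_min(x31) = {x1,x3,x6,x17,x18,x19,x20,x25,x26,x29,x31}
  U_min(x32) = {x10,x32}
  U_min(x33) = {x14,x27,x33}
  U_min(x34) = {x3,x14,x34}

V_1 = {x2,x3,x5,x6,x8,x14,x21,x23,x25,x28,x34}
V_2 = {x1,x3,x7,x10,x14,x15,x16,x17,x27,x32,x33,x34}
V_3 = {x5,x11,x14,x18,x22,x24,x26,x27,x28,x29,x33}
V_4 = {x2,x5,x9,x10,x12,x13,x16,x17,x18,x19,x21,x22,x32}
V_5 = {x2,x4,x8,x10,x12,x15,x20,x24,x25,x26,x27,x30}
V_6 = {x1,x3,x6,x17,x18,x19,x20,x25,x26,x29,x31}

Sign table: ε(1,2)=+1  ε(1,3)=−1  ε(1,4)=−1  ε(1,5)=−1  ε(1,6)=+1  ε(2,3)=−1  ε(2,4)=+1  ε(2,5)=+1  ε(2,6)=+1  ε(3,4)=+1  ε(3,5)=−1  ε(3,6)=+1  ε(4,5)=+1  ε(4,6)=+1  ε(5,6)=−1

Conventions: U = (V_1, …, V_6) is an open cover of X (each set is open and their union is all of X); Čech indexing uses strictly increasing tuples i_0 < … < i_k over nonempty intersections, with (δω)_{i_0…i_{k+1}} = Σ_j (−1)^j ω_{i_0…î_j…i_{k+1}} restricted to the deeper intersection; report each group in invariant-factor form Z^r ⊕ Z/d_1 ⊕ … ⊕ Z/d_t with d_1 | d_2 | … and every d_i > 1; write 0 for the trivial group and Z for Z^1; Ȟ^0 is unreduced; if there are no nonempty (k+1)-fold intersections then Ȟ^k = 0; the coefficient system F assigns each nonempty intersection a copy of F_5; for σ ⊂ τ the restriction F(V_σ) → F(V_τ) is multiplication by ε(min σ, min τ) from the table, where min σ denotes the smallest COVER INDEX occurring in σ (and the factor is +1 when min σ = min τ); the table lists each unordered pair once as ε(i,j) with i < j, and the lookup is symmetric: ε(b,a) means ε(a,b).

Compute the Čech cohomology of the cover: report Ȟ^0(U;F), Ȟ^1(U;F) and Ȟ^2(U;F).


cover nerve:
  V12={x3,x14,x34} V13={x5,x14,x28} V14={x2,x5,x21} V15={x2,x8,x25} V16={x3,x6,x25} V23={x14,x27,x33} V24={x10,x16,x17,x32} V25={x10,x15,x27} V26={x1,x3,x17} V34={x5,x18,x22} V35={x24,x26,x27} V36={x18,x26,x29} V45={x2,x10,x12} V46={x17,x18,x19} V56={x20,x25,x26}
  V123={x14} V126={x3} V134={x5} V145={x2} V156={x25} V235={x27} V245={x10} V246={x17} V346={x18} V356={x26}
C dims 6,15,10; δ0: rk_F5 6; δ1: rk_F5 9
Ȟ^0: (6−6)−0=0 ⇒ 0
Ȟ^1: (15−9)−6=0 ⇒ 0
Ȟ^2: (10−0)−9=1 ⇒ Z/5

Ȟ^0 ≅ 0; Ȟ^1 ≅ 0; Ȟ^2 ≅ Z/5


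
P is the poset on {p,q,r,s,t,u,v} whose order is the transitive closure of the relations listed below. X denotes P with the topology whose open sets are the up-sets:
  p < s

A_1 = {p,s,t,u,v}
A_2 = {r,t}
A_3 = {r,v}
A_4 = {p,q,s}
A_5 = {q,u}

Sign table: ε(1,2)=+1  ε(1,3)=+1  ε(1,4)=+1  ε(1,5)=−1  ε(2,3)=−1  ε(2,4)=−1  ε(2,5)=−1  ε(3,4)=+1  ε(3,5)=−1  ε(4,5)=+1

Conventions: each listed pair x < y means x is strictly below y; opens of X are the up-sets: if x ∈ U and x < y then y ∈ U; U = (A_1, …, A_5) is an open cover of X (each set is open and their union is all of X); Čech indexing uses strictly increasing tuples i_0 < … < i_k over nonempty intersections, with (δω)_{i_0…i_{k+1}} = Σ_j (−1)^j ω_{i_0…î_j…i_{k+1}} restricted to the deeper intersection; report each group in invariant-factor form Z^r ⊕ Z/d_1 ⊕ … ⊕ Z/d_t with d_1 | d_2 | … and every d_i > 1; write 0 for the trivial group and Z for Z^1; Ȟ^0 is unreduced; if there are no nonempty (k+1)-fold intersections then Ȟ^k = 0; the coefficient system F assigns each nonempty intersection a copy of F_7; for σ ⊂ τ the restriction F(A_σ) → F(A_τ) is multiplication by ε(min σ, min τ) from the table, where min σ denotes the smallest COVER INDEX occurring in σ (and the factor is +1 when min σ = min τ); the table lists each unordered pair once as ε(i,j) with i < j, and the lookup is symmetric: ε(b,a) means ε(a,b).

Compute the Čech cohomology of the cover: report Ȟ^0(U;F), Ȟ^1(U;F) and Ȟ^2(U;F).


intersection data:
  A12={t} A13={v} A14={p,s} A15={u} A23={r} A45={q}
C dims 5,6; δ0: rk_F7 5
Ȟ^0 = (5 − 5) − 0 = 0, so Ȟ^0 ≅ 0
Ȟ^1 = (6 − 0) − 5 = 1, so Ȟ^1 ≅ Z/7
Ȟ^2 = (0 − 0) − 0 = 0, so Ȟ^2 ≅ 0

Ȟ^0 = 0,  Ȟ^1 = Z/7,  Ȟ^2 = 0


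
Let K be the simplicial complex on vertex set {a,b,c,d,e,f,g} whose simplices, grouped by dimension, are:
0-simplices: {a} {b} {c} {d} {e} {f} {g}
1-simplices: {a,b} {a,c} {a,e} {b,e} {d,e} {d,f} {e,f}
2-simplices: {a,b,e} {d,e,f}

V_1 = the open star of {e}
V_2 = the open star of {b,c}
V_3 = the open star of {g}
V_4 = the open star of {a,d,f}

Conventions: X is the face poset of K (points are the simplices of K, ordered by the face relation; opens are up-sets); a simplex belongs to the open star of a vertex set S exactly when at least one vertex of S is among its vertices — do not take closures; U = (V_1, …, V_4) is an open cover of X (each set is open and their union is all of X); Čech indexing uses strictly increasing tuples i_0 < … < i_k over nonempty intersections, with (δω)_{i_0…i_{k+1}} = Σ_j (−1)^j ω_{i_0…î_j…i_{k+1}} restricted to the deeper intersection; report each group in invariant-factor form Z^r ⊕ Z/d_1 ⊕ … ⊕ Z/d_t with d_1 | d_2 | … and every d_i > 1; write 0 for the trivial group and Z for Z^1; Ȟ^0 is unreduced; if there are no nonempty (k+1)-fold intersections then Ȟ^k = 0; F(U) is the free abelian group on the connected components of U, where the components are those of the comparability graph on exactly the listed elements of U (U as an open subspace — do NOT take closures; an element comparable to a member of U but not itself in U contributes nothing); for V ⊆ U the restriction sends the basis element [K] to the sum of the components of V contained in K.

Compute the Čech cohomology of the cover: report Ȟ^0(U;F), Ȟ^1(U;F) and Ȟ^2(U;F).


Ȟ^0 = Z^2, Ȟ^1 = 0, Ȟ^2 = 0

nonempty overlaps:
  V1={{e},{a,e},{b,e},{d,e},{e,f},{a,b,e},{d,e,f}} V2={{b},{c},{a,b},{a,c},{b,e},{a,b,e}} V3={{g}} V4={{a},{d},{f},{a,b},{a,c},{a,e},{d,e},{d,f},{e,f},{a,b,e},{d,e,f}}
  V12={{b,e},{a,b,e}} V14={{a,e},{d,e},{e,f},{a,b,e},{d,e,f}} V24={{a,b},{a,c},{a,b,e}}
  V124={{a,b,e}}
components per intersection:
  V1: {{e},{a,e},{b,e},{d,e},{e,f},{a,b,e},{d,e,f}}
  V2: {{b},{a,b},{b,e},{a,b,e}} {{c},{a,c}}
  V3: {{g}}
  V4: {{a},{a,b},{a,c},{a,e},{a,b,e}} {{d},{f},{d,e},{d,f},{e,f},{d,e,f}}
  V12: {{b,e},{a,b,e}}
  V14: {{a,e},{a,b,e}} {{d,e},{e,f},{d,e,f}}
  V24: {{a,b},{a,b,e}} {{a,c}}
  V124: {{a,b,e}}
C dims 6,5,1; δ0: rk 4, SNF 1^4; δ1: rk 1, SNF 1^1
degree 0: 6−4−0 = 2 → Ȟ^0 ≅ Z^2
degree 1: 5−1−4 = 0 → Ȟ^1 ≅ 0
degree 2: 1−0−1 = 0 → Ȟ^2 ≅ 0


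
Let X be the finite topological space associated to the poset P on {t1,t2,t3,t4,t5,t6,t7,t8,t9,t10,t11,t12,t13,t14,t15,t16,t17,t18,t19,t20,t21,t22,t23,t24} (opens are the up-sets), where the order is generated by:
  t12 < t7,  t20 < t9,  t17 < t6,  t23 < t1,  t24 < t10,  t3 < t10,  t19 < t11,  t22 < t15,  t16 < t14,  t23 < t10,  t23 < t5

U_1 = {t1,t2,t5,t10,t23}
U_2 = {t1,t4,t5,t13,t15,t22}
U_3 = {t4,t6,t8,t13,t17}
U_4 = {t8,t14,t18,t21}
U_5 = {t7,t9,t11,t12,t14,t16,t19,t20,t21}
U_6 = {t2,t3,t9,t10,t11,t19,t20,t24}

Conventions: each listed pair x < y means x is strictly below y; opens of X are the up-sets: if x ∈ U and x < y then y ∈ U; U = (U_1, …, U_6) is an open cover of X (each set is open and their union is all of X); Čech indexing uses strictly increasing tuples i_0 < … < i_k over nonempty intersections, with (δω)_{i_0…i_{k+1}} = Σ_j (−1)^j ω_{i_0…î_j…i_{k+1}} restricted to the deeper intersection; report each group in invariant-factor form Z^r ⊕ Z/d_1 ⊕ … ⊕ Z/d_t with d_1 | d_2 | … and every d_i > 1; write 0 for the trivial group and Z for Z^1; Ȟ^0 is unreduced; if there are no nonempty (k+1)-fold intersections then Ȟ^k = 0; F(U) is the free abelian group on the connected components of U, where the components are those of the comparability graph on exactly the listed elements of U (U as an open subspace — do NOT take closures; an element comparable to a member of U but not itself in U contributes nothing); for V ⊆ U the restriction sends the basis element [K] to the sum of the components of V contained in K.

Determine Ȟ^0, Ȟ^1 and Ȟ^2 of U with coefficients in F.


nonempty intersections:
  U12={t1,t5} U16={t2,t10} U23={t4,t13} U34={t8} U45={t14,t21} U56={t9,t11,t19,t20}
components per intersection:
  U1: {t1,t5,t10,t23} {t2}
  U2: {t1} {t4} {t5} {t13} {t15,t22}
  U3: {t4} {t6,t17} {t8} {t13}
  U4: {t8} {t14} {t18} {t21}
  U5: {t7,t12} {t9,t20} {t11,t19} {t14,t16} {t21}
  U6: {t2} {t3,t10,t24} {t9,t20} {t11,t19}
  U12: {t1} {t5}
  U16: {t2} {t10}
  U23: {t4} {t13}
  U34: {t8}
  U45: {t14} {t21}
  U56: {t9,t20} {t11,t19}
C dims 24,11; δ0: rk 11, SNF 1^11
Ȟ^0: (24−11)−0=13 ⇒ Z^13
Ȟ^1: (11−0)−11=0 ⇒ 0
Ȟ^2: (0−0)−0=0 ⇒ 0

Ȟ^0 ≅ Z^13; Ȟ^1 ≅ 0; Ȟ^2 ≅ 0


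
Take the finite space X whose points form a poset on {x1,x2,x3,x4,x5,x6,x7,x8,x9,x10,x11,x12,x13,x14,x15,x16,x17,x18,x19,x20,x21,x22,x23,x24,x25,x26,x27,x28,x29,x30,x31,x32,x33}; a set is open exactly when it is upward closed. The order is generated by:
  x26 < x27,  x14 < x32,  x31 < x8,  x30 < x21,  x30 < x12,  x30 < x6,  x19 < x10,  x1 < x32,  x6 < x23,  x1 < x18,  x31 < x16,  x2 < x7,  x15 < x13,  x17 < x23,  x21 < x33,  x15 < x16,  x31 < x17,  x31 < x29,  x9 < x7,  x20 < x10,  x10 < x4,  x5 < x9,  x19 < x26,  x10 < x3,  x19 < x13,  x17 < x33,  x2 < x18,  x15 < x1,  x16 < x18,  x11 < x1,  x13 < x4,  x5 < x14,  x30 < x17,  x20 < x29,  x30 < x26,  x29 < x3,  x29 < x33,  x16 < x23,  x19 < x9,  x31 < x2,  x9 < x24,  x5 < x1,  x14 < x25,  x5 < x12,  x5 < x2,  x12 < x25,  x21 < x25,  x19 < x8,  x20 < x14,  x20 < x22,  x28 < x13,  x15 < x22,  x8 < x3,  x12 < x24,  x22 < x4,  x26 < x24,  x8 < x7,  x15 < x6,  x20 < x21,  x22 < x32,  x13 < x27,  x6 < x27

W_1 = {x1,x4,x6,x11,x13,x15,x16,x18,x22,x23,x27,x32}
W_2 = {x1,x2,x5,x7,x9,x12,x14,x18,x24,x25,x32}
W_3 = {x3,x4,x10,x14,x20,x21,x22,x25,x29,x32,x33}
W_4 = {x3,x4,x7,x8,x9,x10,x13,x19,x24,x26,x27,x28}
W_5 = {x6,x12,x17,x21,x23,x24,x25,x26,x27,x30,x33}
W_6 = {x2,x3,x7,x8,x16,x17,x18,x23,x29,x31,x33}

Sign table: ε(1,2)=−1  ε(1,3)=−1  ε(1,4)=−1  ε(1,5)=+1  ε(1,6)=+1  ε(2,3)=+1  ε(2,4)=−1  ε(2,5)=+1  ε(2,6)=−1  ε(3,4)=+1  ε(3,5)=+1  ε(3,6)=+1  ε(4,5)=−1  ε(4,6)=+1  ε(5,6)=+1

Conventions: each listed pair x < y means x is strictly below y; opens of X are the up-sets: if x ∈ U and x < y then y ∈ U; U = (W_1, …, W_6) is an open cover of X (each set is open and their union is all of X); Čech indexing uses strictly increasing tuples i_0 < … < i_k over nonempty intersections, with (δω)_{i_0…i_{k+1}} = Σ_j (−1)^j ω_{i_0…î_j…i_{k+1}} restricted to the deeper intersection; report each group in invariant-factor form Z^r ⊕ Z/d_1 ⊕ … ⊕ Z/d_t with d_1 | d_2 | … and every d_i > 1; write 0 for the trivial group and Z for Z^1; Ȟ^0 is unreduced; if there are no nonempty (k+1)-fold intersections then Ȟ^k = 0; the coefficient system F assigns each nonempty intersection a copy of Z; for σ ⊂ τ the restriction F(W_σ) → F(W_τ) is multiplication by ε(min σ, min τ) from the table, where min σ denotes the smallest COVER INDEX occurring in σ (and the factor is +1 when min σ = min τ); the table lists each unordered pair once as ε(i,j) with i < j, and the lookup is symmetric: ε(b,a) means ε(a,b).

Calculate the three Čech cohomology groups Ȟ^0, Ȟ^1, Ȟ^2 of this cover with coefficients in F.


nerve of the cover:
  W12={x1,x18,x32} W13={x4,x22,x32} W14={x4,x13,x27} W15={x6,x23,x27} W16={x16,x18,x23} W23={x14,x25,x32} W24={x7,x9,x24} W25={x12,x24,x25} W26={x2,x7,x18} W34={x3,x4,x10} W35={x21,x25,x33} W36={x3,x29,x33} W45={x24,x26,x27} W46={x3,x7,x8} W56={x17,x23,x33}
  W123={x32} W126={x18} W134={x4} W145={x27} W156={x23} W235={x25} W245={x24} W246={x7} W346={x3} W356={x33}
C dims 6,15,10; δ0: rk 6, SNF 1^5·2; δ1: rk 9, SNF 1^9
Ȟ^0 = (6 − 6) − 0 = 0, so Ȟ^0 ≅ 0
Ȟ^1 = (15 − 9) − 6 = 0 plus torsion [2], so Ȟ^1 ≅ Z/2
Ȟ^2 = (10 − 0) − 9 = 1, so Ȟ^2 ≅ Z

Ȟ^0(U;F) ≅ 0, Ȟ^1(U;F) ≅ Z/2, Ȟ^2(U;F) ≅ Z


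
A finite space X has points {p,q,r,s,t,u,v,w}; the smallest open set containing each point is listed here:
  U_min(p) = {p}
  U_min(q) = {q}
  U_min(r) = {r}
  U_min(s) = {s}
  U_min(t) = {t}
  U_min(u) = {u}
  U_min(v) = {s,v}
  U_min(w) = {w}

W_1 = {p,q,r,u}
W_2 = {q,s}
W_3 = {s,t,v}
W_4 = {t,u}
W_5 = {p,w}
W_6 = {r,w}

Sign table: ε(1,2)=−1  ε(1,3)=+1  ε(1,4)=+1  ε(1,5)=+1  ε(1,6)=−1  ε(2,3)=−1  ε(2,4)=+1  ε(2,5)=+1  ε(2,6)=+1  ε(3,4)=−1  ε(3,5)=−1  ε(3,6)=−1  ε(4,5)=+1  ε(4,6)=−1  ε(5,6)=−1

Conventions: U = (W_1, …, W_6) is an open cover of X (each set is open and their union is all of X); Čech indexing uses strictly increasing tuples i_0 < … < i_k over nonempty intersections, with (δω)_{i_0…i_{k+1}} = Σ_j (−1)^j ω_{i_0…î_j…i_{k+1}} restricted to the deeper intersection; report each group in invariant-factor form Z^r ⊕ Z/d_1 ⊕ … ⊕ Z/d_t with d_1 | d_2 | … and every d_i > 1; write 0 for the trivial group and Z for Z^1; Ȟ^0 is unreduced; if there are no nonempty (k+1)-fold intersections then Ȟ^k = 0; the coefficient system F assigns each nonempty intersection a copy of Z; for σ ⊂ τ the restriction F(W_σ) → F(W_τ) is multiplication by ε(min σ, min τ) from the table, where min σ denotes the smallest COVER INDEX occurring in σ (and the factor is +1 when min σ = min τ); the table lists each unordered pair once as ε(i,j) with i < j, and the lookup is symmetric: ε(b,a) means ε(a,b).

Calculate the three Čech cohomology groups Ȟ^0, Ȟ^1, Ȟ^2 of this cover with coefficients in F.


cover nerve:
  W12={q} W14={u} W15={p} W16={r} W23={s} W34={t} W56={w}
C dims 6,7; δ0: rk 6, SNF 1^5·2
Ȟ^0: (6−6)−0=0 ⇒ 0
Ȟ^1: (7−0)−6=1 plus torsion [2] ⇒ Z ⊕ Z/2
Ȟ^2: (0−0)−0=0 ⇒ 0

Ȟ^0(U;F) ≅ 0, Ȟ^1(U;F) ≅ Z ⊕ Z/2, Ȟ^2(U;F) ≅ 0


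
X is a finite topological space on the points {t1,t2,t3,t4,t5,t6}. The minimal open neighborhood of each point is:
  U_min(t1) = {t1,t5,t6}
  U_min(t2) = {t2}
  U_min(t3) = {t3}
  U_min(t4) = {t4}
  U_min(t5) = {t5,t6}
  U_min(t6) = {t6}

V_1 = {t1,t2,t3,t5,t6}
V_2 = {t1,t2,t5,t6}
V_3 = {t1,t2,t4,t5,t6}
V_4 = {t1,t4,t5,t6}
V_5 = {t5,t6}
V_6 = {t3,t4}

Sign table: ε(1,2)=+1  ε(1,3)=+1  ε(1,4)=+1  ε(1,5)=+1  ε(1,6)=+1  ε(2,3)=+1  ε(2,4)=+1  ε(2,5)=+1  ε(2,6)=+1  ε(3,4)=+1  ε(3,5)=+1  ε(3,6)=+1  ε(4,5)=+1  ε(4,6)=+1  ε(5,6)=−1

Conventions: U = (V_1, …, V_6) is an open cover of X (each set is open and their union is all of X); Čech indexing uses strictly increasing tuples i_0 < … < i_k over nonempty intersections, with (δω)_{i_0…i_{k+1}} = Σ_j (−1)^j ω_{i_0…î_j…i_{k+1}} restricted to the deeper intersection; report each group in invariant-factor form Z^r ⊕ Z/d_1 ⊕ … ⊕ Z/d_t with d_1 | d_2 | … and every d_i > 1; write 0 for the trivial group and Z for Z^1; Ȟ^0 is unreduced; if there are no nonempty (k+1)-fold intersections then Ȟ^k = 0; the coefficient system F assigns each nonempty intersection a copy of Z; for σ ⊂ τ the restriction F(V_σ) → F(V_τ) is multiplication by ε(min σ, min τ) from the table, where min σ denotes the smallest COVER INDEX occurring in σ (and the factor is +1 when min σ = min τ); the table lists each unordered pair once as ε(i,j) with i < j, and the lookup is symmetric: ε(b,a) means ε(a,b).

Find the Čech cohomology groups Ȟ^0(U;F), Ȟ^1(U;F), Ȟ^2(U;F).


nonempty overlaps:
  V12={t1,t2,t5,t6} V13={t1,t2,t5,t6} V14={t1,t5,t6} V15={t5,t6} V16={t3} V23={t1,t2,t5,t6} V24={t1,t5,t6} V25={t5,t6} V34={t1,t4,t5,t6} V35={t5,t6} V36={t4} V45={t5,t6} V46={t4}
  V123={t1,t2,t5,t6} V124={t1,t5,t6} V125={t5,t6} V134={t1,t5,t6} V135={t5,t6} V145={t5,t6} V234={t1,t5,t6} V235={t5,t6} V245={t5,t6} V345={t5,t6} V346={t4}
  V1234={t1,t5,t6} V1235={t5,t6} V1245={t5,t6} V1345={t5,t6} V2345={t5,t6}
  V12345={t5,t6}
C dims 6,13,11,5; δ0: rk 5, SNF 1^5; δ1: rk 7, SNF 1^7; δ2: rk 4, SNF 1^4
degree 0: 6−5−0 = 1 → Ȟ^0 ≅ Z
degree 1: 13−7−5 = 1 → Ȟ^1 ≅ Z
degree 2: 11−4−7 = 0 → Ȟ^2 ≅ 0

Ȟ^0(U;F) ≅ Z; Ȟ^1(U;F) ≅ Z; Ȟ^2(U;F) ≅ 0


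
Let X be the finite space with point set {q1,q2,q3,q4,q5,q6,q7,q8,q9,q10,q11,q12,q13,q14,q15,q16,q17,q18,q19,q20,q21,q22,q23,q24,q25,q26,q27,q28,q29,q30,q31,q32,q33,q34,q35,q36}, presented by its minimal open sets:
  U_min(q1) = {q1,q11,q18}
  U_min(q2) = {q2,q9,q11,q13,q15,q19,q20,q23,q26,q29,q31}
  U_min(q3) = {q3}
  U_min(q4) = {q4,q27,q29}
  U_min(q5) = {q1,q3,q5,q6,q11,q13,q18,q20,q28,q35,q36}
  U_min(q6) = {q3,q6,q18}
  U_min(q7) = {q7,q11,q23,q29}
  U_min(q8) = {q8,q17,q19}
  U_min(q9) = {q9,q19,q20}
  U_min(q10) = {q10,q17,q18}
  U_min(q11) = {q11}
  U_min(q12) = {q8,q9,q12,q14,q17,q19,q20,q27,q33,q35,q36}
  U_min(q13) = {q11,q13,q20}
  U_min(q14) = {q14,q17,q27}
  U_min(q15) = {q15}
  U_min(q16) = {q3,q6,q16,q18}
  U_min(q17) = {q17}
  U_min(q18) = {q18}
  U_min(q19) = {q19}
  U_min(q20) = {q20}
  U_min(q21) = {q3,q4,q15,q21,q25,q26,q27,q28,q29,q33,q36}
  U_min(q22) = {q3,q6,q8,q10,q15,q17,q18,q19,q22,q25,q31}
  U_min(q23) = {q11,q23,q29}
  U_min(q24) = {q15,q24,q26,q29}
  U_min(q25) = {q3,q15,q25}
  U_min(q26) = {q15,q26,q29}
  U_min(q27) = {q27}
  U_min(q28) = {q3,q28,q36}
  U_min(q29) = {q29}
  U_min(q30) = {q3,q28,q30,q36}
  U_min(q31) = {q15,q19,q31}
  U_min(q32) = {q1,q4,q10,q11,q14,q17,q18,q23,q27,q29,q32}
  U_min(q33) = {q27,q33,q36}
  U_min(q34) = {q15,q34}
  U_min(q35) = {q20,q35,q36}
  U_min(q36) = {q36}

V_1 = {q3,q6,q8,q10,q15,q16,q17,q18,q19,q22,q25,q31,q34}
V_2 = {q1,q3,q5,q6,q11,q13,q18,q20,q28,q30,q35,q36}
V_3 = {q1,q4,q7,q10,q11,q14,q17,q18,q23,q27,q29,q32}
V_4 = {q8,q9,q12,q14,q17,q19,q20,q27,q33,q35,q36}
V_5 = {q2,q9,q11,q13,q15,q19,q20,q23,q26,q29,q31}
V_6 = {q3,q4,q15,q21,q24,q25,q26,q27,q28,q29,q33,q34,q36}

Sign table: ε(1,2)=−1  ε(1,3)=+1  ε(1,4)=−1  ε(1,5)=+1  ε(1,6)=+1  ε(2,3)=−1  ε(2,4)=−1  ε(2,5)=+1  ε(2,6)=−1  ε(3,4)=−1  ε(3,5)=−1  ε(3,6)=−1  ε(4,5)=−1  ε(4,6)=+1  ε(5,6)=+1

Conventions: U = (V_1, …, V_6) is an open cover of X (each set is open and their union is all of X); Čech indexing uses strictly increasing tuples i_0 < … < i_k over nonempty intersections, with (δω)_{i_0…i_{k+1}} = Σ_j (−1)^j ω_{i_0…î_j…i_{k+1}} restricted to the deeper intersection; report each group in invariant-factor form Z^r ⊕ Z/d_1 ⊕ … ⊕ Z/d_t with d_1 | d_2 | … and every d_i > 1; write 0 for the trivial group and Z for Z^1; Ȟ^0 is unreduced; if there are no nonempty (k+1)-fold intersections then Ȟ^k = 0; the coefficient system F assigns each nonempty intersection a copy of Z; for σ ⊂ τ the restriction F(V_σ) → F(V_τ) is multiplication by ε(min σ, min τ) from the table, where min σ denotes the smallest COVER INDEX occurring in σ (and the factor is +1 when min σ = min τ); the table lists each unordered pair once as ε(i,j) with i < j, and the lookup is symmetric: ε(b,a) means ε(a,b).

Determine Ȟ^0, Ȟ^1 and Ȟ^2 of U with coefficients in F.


Ȟ^0 ≅ 0,  Ȟ^1 ≅ Z/2,  Ȟ^2 ≅ Z

nonempty intersections:
  V12={q3,q6,q18} V13={q10,q17,q18} V14={q8,q17,q19} V15={q15,q19,q31} V16={q3,q15,q25,q34} V23={q1,q11,q18} V24={q20,q35,q36} V25={q11,q13,q20} V26={q3,q28,q36} V34={q14,q17,q27} V35={q11,q23,q29} V36={q4,q27,q29} V45={q9,q19,q20} V46={q27,q33,q36} V56={q15,q26,q29}
  V123={q18} V126={q3} V134={q17} V145={q19} V156={q15} V235={q11} V245={q20} V246={q36} V346={q27} V356={q29}
C dims 6,15,10; δ0: rk 6, SNF 1^5·2; δ1: rk 9, SNF 1^9
Ȟ^0: (6−6)−0=0 ⇒ 0
Ȟ^1: (15−9)−6=0 plus torsion [2] ⇒ Z/2
Ȟ^2: (10−0)−9=1 ⇒ Z


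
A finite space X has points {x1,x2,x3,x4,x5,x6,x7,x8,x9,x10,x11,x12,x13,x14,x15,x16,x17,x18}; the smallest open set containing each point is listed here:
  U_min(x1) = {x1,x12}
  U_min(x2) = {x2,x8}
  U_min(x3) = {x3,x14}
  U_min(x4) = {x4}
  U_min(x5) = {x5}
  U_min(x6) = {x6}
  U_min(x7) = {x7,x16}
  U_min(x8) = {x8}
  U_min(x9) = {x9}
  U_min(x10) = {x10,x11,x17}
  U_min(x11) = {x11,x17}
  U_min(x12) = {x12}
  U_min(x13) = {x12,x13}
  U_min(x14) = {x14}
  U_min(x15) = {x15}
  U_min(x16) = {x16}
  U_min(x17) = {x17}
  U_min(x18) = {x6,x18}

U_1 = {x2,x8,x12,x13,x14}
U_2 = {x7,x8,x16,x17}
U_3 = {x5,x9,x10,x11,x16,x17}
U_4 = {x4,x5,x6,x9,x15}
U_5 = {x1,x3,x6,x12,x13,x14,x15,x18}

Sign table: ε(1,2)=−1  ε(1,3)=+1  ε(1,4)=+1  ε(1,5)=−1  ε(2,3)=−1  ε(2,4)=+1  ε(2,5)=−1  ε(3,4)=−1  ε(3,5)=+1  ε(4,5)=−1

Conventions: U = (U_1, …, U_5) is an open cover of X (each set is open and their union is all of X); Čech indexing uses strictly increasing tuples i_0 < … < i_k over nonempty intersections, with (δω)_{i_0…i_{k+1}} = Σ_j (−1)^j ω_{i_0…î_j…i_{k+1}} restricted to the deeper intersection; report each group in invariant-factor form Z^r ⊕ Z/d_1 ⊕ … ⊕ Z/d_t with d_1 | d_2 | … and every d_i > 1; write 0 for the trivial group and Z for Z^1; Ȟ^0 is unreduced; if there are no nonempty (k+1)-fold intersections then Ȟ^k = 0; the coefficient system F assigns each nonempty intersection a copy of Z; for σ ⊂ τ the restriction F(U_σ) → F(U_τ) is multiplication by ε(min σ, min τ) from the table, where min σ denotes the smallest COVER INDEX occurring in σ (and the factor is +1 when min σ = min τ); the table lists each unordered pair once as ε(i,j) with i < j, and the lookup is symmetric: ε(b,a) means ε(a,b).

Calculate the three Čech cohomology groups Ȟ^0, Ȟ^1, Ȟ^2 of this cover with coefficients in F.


nonempty overlaps:
  U12={x8} U15={x12,x13,x14} U23={x16,x17} U34={x5,x9} U45={x6,x15}
C dims 5,5; δ0: rk 5, SNF 1^4·2
degree 0: 5−5−0 = 0 → Ȟ^0 ≅ 0
degree 1: 5−0−5 = 0 plus torsion [2] → Ȟ^1 ≅ Z/2
degree 2: 0−0−0 = 0 → Ȟ^2 ≅ 0

Ȟ^0(U;F) ≅ 0, Ȟ^1(U;F) ≅ Z/2 and Ȟ^2(U;F) ≅ 0


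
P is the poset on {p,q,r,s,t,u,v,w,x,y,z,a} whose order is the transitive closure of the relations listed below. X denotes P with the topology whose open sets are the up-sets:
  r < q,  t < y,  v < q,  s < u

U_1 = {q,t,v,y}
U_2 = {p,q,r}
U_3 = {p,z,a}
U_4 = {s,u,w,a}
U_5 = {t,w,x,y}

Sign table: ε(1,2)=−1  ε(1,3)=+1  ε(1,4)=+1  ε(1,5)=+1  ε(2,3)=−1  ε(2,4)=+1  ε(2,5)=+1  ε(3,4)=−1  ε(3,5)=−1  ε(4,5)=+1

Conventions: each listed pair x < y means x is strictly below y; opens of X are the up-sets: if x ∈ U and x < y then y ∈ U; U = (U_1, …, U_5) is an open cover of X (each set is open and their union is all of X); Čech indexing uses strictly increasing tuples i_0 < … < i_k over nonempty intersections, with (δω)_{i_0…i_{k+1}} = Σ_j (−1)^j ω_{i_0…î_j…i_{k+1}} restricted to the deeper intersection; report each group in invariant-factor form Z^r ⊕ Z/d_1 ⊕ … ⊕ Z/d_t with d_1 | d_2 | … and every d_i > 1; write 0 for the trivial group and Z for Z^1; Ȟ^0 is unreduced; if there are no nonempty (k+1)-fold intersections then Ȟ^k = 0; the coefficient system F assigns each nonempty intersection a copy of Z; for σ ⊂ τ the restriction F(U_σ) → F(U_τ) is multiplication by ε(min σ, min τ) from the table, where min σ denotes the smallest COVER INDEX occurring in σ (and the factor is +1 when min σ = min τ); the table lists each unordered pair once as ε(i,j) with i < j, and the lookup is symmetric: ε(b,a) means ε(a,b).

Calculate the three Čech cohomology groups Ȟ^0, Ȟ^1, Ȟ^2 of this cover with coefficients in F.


Ȟ^0 ≅ 0, Ȟ^1 ≅ Z/2 and Ȟ^2 ≅ 0

cover nerve:
  U12={q} U15={t,y} U23={p} U34={a} U45={w}
C dims 5,5; δ0: rk 5, SNF 1^4·2
Ȟ^0: (5−5)−0=0 ⇒ 0
Ȟ^1: (5−0)−5=0 plus torsion [2] ⇒ Z/2
Ȟ^2: (0−0)−0=0 ⇒ 0


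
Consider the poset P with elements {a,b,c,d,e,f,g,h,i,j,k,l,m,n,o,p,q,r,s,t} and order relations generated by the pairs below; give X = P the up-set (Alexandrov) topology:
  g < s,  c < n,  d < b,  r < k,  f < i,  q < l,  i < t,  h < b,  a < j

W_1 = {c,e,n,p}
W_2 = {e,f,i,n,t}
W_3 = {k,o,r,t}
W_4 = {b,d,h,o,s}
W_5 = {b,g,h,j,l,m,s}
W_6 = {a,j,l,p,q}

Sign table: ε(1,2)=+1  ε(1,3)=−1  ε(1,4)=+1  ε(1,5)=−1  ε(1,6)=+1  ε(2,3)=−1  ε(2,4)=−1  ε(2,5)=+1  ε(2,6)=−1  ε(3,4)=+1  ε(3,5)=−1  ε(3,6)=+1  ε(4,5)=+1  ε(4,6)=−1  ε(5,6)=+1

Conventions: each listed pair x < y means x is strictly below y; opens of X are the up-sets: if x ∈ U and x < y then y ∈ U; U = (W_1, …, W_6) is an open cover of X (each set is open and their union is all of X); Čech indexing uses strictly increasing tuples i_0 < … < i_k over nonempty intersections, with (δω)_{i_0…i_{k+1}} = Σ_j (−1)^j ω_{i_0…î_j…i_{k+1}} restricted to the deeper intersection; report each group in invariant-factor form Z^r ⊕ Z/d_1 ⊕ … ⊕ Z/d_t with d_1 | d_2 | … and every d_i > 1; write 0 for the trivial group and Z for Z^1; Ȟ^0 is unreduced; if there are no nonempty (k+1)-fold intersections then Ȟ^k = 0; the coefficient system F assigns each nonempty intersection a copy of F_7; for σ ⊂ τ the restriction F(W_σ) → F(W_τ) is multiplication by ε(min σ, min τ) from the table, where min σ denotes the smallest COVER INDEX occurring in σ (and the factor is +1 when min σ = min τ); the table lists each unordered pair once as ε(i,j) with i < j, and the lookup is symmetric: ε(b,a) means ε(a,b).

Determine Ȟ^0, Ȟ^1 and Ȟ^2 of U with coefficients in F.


nerve simplices:
  W12={e,n} W16={p} W23={t} W34={o} W45={b,h,s} W56={j,l}
C dims 6,6; δ0: rk_F7 6
degree 0: 6−6−0 = 0 → Ȟ^0 ≅ 0
degree 1: 6−0−6 = 0 → Ȟ^1 ≅ 0
degree 2: 0−0−0 = 0 → Ȟ^2 ≅ 0

Ȟ^0 = 0, Ȟ^1 = 0, Ȟ^2 = 0


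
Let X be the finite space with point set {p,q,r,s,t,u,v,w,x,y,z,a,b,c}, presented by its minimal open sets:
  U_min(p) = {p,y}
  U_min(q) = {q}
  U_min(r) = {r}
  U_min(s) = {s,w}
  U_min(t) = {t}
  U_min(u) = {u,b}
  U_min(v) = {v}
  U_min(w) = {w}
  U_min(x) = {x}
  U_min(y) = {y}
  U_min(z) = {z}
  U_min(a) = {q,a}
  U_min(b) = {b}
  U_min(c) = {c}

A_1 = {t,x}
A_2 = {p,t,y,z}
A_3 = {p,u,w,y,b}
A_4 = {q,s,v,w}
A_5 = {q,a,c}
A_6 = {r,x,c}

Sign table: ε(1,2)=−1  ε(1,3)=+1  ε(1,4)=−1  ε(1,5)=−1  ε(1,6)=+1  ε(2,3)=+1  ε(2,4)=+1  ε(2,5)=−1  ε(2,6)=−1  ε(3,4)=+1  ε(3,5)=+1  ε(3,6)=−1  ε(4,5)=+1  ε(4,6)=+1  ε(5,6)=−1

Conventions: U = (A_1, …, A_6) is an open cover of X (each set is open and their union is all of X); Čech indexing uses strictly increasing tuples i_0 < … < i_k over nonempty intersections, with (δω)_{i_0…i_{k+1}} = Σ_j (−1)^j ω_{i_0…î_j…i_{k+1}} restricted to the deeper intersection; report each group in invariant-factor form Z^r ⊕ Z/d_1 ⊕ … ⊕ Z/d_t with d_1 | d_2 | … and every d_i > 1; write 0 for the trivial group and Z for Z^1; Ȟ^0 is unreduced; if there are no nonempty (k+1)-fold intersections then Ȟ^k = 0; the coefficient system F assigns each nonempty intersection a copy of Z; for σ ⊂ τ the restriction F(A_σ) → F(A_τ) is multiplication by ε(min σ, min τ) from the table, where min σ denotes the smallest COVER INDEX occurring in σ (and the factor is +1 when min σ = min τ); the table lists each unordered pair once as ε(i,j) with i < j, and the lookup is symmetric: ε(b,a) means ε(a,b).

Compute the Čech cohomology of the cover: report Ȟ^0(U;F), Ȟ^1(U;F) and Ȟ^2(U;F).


Ȟ^0(U;F) ≅ Z; Ȟ^1(U;F) ≅ Z; Ȟ^2(U;F) ≅ 0

intersection data:
  A12={t} A16={x} A23={p,y} A34={w} A45={q} A56={c}
C dims 6,6; δ0: rk 5, SNF 1^5
Ȟ^0 = (6 − 5) − 0 = 1, so Ȟ^0 ≅ Z
Ȟ^1 = (6 − 0) − 5 = 1, so Ȟ^1 ≅ Z
Ȟ^2 = (0 − 0) − 0 = 0, so Ȟ^2 ≅ 0


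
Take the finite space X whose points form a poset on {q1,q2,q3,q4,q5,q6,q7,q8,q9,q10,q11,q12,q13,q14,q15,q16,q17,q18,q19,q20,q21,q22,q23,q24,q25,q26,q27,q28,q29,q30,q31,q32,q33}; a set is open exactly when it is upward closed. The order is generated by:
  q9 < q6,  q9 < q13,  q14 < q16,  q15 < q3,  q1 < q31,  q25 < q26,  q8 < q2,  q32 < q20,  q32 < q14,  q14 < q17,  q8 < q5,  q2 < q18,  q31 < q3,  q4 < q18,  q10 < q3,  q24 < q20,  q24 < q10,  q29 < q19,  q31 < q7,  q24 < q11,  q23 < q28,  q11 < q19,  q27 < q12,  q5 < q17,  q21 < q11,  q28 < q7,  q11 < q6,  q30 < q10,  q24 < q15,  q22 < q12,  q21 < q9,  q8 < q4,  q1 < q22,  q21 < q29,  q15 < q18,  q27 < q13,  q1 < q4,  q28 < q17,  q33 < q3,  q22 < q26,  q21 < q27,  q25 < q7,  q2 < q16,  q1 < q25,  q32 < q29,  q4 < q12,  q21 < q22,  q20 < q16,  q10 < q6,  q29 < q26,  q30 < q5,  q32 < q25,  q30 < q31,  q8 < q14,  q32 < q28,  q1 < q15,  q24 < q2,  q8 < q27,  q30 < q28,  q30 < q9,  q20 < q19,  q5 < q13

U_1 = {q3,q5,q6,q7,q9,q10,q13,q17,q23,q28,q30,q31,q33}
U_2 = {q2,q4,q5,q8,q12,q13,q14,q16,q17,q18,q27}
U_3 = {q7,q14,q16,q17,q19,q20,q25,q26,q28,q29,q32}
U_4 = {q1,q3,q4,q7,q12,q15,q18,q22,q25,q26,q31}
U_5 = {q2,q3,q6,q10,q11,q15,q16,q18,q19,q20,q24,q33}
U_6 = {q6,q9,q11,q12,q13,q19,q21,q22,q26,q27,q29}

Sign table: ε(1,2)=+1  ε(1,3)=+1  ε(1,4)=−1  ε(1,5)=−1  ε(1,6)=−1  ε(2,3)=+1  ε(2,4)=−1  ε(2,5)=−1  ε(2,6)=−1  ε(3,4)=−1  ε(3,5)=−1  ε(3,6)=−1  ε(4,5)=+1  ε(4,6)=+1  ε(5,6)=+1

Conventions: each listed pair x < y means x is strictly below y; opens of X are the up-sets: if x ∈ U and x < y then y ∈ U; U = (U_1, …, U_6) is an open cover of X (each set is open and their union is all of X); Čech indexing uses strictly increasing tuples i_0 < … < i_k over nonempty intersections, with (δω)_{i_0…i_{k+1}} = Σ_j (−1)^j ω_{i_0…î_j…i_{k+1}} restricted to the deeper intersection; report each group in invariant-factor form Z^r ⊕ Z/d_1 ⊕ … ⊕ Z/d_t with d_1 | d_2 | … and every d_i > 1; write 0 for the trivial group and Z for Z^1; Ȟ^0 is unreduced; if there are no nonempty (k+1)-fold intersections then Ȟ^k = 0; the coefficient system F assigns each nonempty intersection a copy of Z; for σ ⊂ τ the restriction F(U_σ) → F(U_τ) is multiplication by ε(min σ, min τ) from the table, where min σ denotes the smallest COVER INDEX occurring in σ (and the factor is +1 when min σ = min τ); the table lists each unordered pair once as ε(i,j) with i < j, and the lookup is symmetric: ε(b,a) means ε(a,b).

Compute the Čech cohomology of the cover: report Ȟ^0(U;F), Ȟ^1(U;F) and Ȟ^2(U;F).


Ȟ^0 = Z; Ȟ^1 = 0; Ȟ^2 = Z/2

nerve of the cover:
  U12={q5,q13,q17} U13={q7,q17,q28} U14={q3,q7,q31} U15={q3,q6,q10,q33} U16={q6,q9,q13} U23={q14,q16,q17} U24={q4,q12,q18} U25={q2,q16,q18} U26={q12,q13,q27} U34={q7,q25,q26} U35={q16,q19,q20} U36={q19,q26,q29} U45={q3,q15,q18} U46={q12,q22,q26} U56={q6,q11,q19}
  U123={q17} U126={q13} U134={q7} U145={q3} U156={q6} U235={q16} U245={q18} U246={q12} U346={q26} U356={q19}
C dims 6,15,10; δ0: rk 5, SNF 1^5; δ1: rk 10, SNF 1^9·2
Ȟ^0 = (6 − 5) − 0 = 1, so Ȟ^0 ≅ Z
Ȟ^1 = (15 − 10) − 5 = 0, so Ȟ^1 ≅ 0
Ȟ^2 = (10 − 0) − 10 = 0 plus torsion [2], so Ȟ^2 ≅ Z/2
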